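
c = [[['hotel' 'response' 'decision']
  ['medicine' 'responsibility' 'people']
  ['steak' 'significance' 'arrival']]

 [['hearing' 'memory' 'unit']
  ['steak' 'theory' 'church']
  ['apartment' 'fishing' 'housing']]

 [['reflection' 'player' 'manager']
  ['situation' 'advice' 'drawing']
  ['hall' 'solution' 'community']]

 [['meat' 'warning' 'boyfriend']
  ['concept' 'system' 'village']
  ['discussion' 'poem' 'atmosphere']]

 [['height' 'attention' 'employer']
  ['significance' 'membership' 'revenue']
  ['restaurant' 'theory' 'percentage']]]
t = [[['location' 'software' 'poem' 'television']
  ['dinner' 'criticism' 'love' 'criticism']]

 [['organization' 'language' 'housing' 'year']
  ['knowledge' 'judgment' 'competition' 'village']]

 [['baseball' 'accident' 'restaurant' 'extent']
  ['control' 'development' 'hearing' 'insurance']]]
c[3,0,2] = 'boyfriend'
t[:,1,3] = ['criticism', 'village', 'insurance']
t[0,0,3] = 'television'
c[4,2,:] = ['restaurant', 'theory', 'percentage']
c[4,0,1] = 'attention'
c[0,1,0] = 'medicine'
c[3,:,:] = [['meat', 'warning', 'boyfriend'], ['concept', 'system', 'village'], ['discussion', 'poem', 'atmosphere']]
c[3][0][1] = 'warning'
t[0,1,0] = 'dinner'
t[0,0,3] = 'television'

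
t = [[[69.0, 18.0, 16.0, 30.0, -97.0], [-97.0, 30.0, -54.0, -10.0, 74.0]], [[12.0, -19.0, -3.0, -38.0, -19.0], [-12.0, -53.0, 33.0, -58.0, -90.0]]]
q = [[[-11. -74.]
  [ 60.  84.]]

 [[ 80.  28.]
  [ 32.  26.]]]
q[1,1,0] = 32.0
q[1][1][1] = 26.0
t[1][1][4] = -90.0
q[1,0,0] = 80.0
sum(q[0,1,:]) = 144.0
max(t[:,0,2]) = 16.0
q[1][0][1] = 28.0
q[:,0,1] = [-74.0, 28.0]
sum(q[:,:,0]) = 161.0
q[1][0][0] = 80.0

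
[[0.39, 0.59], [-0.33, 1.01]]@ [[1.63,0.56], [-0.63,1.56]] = [[0.26, 1.14],[-1.17, 1.39]]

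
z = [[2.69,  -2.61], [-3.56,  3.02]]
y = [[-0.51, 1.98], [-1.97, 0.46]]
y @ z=[[-8.42,7.31], [-6.94,6.53]]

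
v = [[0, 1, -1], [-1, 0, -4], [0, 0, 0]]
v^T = [[0, -1, 0], [1, 0, 0], [-1, -4, 0]]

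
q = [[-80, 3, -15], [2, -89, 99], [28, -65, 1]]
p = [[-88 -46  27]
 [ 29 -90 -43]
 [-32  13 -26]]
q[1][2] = 99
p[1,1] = -90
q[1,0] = 2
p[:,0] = [-88, 29, -32]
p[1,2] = -43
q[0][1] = 3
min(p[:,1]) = -90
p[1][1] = -90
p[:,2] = [27, -43, -26]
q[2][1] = -65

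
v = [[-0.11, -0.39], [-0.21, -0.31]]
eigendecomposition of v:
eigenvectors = [[0.89,0.7],[-0.46,0.72]]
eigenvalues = [0.09, -0.51]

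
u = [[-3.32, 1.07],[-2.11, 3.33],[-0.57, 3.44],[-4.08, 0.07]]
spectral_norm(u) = 6.46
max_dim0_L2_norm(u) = 5.7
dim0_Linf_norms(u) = [4.08, 3.44]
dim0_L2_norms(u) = [5.7, 4.91]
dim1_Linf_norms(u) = [3.32, 3.33, 3.44, 4.08]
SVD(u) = [[-0.51, 0.28], [-0.57, -0.38], [-0.38, -0.64], [-0.52, 0.61]] @ diag([6.461442156027512, 3.8428980293927335]) @ [[0.81, -0.59], [-0.59, -0.81]]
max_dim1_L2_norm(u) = 4.08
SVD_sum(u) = [[-2.68, 1.95], [-2.97, 2.15], [-2.01, 1.46], [-2.71, 1.96]] + [[-0.64, -0.88],[0.86, 1.18],[1.44, 1.98],[-1.37, -1.89]]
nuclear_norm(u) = 10.30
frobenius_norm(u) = 7.52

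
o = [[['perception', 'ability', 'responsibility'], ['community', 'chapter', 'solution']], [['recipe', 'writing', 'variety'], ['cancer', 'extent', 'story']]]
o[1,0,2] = 'variety'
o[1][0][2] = 'variety'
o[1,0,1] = 'writing'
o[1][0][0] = 'recipe'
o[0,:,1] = ['ability', 'chapter']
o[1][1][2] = 'story'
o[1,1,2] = 'story'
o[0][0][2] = 'responsibility'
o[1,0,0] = 'recipe'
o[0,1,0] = 'community'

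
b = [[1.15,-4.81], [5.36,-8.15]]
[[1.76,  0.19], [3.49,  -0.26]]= b@ [[0.15,-0.17],[-0.33,-0.08]]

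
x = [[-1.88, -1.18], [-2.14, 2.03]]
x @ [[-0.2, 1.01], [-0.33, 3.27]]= [[0.77, -5.76], [-0.24, 4.48]]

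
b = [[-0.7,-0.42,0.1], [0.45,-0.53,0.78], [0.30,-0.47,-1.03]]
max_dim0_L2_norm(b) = 1.3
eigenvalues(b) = [(-1.05+0j), (-0.61+0.73j), (-0.61-0.73j)]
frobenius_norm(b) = 1.77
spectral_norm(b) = 1.30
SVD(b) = [[-0.09, 0.44, 0.89],[-0.58, -0.75, 0.32],[0.81, -0.49, 0.32]] @ diag([1.2965960136104868, 0.9103631186789544, 0.7937743820749845]) @ [[0.03, -0.03, -1.00],[-0.87, 0.49, -0.05],[-0.49, -0.87, 0.01]]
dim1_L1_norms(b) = [1.22, 1.76, 1.8]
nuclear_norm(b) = 3.00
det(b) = -0.94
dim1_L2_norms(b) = [0.82, 1.04, 1.17]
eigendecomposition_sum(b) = [[(-0.55-0j), (0.06+0j), 0.55+0.00j], [(-0.33-0j), 0.03+0.00j, 0.33+0.00j], [0.53+0.00j, -0.06-0.00j, (-0.54-0j)]] + [[(-0.08+0.23j),(-0.24-0.17j),-0.23+0.13j], [0.39+0.13j,(-0.28+0.4j),(0.23+0.38j)], [(-0.12+0.22j),-0.21-0.21j,(-0.25+0.09j)]] + [[(-0.08-0.23j),(-0.24+0.17j),(-0.23-0.13j)], [0.39-0.13j,-0.28-0.40j,0.23-0.38j], [(-0.12-0.22j),-0.21+0.21j,-0.25-0.09j]]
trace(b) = -2.26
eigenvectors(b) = [[-0.66+0.00j,-0.00-0.45j,(-0+0.45j)], [(-0.39+0j),-0.77+0.00j,-0.77-0.00j], [(0.64+0j),(0.08-0.45j),0.08+0.45j]]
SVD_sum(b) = [[-0.0, 0.00, 0.11], [-0.03, 0.02, 0.75], [0.04, -0.03, -1.05]] + [[-0.35, 0.2, -0.02], [0.6, -0.33, 0.03], [0.39, -0.22, 0.02]] + [[-0.35, -0.62, 0.01],[-0.12, -0.22, 0.00],[-0.12, -0.22, 0.00]]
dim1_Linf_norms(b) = [0.7, 0.78, 1.03]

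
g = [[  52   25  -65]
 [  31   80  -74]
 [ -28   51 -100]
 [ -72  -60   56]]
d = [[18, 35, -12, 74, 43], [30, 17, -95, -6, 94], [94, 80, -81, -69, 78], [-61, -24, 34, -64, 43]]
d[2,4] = 78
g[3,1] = -60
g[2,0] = -28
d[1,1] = 17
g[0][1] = 25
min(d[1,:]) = -95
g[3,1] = -60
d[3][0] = -61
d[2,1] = 80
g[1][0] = 31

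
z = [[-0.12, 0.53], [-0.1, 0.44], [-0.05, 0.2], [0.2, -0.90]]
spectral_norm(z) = 1.18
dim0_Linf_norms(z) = [0.2, 0.9]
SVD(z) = [[-0.46, -0.16], [-0.38, -0.20], [-0.17, -0.89], [0.78, -0.39]] @ diag([1.179563006691784, 0.005577924725099151]) @ [[0.22, -0.98],[0.98, 0.22]]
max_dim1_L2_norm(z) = 0.92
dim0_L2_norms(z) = [0.26, 1.15]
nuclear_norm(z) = 1.19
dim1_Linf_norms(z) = [0.53, 0.44, 0.2, 0.9]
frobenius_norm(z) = 1.18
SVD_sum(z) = [[-0.12, 0.53], [-0.10, 0.44], [-0.05, 0.20], [0.2, -0.9]] + [[-0.00, -0.00], [-0.0, -0.00], [-0.0, -0.0], [-0.0, -0.00]]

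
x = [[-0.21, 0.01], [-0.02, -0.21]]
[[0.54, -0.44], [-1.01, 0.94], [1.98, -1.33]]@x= [[-0.1, 0.1], [0.19, -0.21], [-0.39, 0.30]]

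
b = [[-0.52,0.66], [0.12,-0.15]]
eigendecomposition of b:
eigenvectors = [[-0.97, -0.78],[0.22, -0.62]]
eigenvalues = [-0.67, 0.0]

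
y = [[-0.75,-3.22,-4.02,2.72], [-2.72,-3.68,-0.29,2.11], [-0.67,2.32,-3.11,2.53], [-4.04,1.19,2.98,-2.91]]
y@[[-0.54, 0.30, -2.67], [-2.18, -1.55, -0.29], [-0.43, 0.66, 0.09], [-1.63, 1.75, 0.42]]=[[4.72, 6.87, 3.72], [6.18, 8.39, 9.19], [-7.48, -1.42, 1.9], [3.05, -6.18, 9.49]]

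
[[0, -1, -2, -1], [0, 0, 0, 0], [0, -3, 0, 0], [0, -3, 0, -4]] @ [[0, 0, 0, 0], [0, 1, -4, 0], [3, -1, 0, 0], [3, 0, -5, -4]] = [[-9, 1, 9, 4], [0, 0, 0, 0], [0, -3, 12, 0], [-12, -3, 32, 16]]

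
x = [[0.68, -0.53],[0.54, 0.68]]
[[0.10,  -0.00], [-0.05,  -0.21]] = x @ [[0.05,-0.15], [-0.12,-0.19]]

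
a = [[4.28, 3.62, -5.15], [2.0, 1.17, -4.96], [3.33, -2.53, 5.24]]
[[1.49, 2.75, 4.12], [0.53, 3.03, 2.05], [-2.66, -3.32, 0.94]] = a@[[-0.24,-0.05,0.63],  [0.61,-0.12,0.25],  [-0.06,-0.66,-0.1]]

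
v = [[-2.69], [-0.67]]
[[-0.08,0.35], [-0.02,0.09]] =v @[[0.03, -0.13]]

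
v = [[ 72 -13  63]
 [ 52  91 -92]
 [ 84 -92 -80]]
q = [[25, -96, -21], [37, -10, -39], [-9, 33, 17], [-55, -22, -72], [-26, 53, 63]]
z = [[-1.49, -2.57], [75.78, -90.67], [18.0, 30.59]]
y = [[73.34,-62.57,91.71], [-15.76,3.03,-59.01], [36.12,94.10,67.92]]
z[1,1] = -90.67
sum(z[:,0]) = 92.29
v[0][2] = 63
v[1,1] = 91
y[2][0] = 36.12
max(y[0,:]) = 91.71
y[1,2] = -59.01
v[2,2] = -80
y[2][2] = 67.92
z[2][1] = 30.59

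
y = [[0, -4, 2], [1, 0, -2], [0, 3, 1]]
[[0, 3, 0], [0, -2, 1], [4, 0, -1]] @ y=[[3, 0, -6], [-2, 3, 5], [0, -19, 7]]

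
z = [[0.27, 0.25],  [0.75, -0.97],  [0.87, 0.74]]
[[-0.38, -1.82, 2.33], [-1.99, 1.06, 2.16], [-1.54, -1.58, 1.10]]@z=[[0.56, 3.39], [2.14, 0.07], [-0.64, 1.96]]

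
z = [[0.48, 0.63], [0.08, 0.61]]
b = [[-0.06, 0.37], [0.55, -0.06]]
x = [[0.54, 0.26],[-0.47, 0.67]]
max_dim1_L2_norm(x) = 0.82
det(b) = -0.20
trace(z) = 1.09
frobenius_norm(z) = 1.00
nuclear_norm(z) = 1.22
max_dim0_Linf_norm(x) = 0.67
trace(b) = -0.12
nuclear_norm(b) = 0.92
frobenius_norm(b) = 0.67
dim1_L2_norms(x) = [0.6, 0.82]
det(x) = 0.48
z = x + b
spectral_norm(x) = 0.83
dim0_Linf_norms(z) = [0.48, 0.63]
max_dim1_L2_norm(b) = 0.55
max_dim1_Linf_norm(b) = 0.55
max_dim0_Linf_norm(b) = 0.55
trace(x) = 1.21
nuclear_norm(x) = 1.41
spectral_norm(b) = 0.57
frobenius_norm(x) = 1.01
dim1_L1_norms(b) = [0.43, 0.61]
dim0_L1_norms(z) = [0.56, 1.24]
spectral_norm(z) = 0.97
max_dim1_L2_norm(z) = 0.79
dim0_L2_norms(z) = [0.49, 0.88]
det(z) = 0.24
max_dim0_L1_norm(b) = 0.61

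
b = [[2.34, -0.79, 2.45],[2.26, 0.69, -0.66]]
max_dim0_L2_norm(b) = 3.25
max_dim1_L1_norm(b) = 5.58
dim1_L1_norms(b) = [5.58, 3.61]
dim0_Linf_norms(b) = [2.34, 0.79, 2.45]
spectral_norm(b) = 3.66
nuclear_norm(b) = 5.83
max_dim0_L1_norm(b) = 4.6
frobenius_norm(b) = 4.26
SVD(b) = [[-0.92, -0.39],  [-0.39, 0.92]] @ diag([3.6636621743459927, 2.1677360245810346]) @ [[-0.83,0.13,-0.55], [0.54,0.44,-0.72]]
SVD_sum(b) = [[2.80,-0.42,1.84], [1.18,-0.18,0.78]] + [[-0.46, -0.37, 0.61],[1.08, 0.87, -1.44]]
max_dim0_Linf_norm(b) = 2.45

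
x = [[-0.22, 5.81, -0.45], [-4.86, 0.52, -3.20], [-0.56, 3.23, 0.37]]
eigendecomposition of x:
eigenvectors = [[(-0.05+0.64j), -0.05-0.64j, (-0.55+0j)], [(-0.68+0j), -0.68-0.00j, -0.02+0.00j], [-0.04+0.35j, -0.04-0.35j, (0.84+0j)]]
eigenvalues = [6.19j, -6.19j, (0.66+0j)]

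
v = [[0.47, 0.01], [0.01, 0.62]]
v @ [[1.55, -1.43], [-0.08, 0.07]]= [[0.73, -0.67], [-0.03, 0.03]]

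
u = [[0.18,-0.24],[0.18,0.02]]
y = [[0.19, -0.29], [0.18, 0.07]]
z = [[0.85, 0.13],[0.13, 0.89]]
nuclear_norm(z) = 1.74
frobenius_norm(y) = 0.40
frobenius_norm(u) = 0.35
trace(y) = 0.26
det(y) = 0.07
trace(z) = 1.74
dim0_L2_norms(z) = [0.86, 0.9]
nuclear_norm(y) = 0.54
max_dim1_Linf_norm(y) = 0.29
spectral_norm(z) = 1.00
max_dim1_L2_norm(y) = 0.35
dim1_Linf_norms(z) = [0.85, 0.89]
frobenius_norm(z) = 1.24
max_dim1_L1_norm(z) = 1.02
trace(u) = 0.20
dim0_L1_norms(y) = [0.37, 0.36]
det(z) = 0.74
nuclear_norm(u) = 0.47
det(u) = 0.05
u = z @ y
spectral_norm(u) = 0.32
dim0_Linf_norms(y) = [0.19, 0.29]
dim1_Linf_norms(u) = [0.24, 0.18]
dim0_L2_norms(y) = [0.26, 0.3]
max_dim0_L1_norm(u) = 0.36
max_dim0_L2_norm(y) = 0.3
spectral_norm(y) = 0.35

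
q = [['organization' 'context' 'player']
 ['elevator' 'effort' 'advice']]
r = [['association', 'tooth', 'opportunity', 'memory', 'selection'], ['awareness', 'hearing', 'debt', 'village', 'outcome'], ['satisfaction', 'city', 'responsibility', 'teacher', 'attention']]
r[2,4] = 'attention'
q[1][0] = 'elevator'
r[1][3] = 'village'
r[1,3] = 'village'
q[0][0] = 'organization'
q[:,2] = ['player', 'advice']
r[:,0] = ['association', 'awareness', 'satisfaction']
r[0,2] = 'opportunity'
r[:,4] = ['selection', 'outcome', 'attention']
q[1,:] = ['elevator', 'effort', 'advice']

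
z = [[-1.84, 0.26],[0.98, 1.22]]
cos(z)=[[-0.33, 0.05], [0.19, 0.25]]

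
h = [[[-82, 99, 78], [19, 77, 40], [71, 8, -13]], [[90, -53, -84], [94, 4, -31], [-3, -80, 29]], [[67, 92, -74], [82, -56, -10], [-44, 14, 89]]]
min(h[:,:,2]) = -84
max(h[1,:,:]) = 94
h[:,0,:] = [[-82, 99, 78], [90, -53, -84], [67, 92, -74]]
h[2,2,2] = 89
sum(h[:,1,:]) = 219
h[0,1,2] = 40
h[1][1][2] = -31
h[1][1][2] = -31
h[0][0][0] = -82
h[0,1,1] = 77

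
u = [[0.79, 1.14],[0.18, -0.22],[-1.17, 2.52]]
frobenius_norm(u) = 3.12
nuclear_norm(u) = 4.05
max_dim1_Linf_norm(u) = 2.52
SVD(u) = [[0.29, 0.96], [-0.09, 0.09], [0.95, -0.28]] @ diag([2.8954594112399947, 1.1576332743411202]) @ [[-0.31, 0.95], [0.95, 0.31]]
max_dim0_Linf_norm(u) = 2.52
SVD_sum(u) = [[-0.26, 0.79], [0.08, -0.25], [-0.86, 2.62]] + [[1.05, 0.35], [0.1, 0.03], [-0.31, -0.10]]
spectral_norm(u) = 2.90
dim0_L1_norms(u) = [2.14, 3.88]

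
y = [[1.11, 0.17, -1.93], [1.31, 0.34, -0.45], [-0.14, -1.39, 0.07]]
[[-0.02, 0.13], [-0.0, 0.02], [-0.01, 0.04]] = y @ [[0.00, -0.0],[0.01, -0.03],[0.01, -0.07]]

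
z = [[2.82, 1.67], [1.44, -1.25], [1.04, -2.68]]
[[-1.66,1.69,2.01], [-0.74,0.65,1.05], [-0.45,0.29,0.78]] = z @ [[-0.56, 0.54, 0.72], [-0.05, 0.10, -0.01]]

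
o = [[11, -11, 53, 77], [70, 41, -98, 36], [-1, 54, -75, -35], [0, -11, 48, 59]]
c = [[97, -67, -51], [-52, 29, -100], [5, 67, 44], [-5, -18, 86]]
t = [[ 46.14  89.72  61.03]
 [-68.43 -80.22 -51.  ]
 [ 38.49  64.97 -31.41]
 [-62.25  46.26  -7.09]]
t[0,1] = 89.72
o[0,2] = 53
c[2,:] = [5, 67, 44]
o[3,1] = -11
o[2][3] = -35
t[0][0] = 46.14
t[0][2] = 61.03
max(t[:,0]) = 46.14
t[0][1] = 89.72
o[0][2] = 53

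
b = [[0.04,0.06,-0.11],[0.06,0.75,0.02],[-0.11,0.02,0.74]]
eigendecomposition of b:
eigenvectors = [[-0.98, 0.17, -0.05], [0.08, 0.73, 0.68], [-0.15, -0.66, 0.73]]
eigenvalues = [0.02, 0.75, 0.77]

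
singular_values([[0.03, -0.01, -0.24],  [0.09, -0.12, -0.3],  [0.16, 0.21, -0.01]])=[0.41, 0.27, 0.06]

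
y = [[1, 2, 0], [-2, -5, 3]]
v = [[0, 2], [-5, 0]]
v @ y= [[-4, -10, 6], [-5, -10, 0]]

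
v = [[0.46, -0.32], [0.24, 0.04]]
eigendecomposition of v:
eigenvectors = [[0.76+0.00j, (0.76-0j)],[(0.5-0.43j), 0.50+0.43j]]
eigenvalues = [(0.25+0.18j), (0.25-0.18j)]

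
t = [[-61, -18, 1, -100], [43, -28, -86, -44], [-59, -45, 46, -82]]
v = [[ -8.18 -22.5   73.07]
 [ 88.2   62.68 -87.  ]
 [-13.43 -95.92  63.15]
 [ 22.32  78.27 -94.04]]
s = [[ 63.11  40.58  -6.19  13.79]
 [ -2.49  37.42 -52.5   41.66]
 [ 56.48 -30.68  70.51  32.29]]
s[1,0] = -2.49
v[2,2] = 63.15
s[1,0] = -2.49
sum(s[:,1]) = 47.32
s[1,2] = -52.5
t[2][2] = 46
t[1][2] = -86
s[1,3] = 41.66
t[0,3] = -100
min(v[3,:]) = -94.04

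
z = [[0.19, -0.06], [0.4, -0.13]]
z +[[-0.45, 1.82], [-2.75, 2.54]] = [[-0.26, 1.76], [-2.35, 2.41]]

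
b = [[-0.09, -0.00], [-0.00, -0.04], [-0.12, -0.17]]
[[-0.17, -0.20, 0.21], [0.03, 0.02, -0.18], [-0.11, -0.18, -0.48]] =b @ [[1.88, 2.20, -2.35], [-0.67, -0.52, 4.5]]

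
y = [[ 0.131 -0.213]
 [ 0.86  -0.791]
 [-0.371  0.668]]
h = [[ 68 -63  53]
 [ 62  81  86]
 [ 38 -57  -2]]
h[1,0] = 62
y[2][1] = 0.668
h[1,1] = 81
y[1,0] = 0.86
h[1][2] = 86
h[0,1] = -63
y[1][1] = -0.791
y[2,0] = -0.371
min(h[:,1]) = -63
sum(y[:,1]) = -0.33599999999999997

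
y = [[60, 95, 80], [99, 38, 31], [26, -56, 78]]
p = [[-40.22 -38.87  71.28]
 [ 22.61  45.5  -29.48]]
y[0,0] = 60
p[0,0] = -40.22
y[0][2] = 80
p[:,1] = [-38.87, 45.5]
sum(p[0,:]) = -7.810000000000002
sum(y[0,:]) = 235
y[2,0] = 26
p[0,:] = [-40.22, -38.87, 71.28]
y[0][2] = 80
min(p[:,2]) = -29.48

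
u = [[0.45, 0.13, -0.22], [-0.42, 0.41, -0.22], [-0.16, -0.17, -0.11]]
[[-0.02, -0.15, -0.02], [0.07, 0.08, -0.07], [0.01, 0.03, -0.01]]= u@[[-0.08, -0.26, 0.04], [0.05, 0.00, -0.07], [-0.05, 0.14, 0.12]]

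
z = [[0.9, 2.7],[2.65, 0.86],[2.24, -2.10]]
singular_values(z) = [3.58, 3.53]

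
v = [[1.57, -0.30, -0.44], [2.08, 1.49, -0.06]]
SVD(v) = [[-0.47, -0.88], [-0.88, 0.47]] @ diag([2.8409257203917586, 1.1080347698590354]) @ [[-0.91, -0.41, 0.09], [-0.36, 0.87, 0.32]]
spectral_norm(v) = 2.84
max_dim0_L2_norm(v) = 2.61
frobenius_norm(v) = 3.05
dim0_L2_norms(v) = [2.61, 1.52, 0.44]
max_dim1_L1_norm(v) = 3.63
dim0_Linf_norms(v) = [2.08, 1.49, 0.44]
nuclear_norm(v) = 3.95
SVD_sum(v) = [[1.21, 0.55, -0.12], [2.27, 1.03, -0.23]] + [[0.36, -0.85, -0.32], [-0.19, 0.46, 0.17]]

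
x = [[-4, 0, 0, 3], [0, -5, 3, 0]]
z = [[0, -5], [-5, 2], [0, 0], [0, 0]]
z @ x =[[0, 25, -15, 0], [20, -10, 6, -15], [0, 0, 0, 0], [0, 0, 0, 0]]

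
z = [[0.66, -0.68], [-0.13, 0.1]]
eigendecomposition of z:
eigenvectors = [[0.98, 0.7], [-0.19, 0.71]]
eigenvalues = [0.79, -0.03]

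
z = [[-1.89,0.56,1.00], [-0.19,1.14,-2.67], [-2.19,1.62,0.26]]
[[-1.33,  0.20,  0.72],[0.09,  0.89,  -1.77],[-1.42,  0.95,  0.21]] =z@[[0.70, 0.08, -0.05],[0.08, 0.70, -0.04],[-0.05, -0.04, 0.65]]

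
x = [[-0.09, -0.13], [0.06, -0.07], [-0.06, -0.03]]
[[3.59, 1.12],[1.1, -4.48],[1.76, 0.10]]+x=[[3.50,  0.99],[1.16,  -4.55],[1.7,  0.07]]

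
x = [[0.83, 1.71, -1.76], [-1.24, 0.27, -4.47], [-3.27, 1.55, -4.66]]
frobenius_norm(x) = 7.94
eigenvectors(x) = [[(0.89+0j), 0.05+0.13j, (0.05-0.13j)], [(0.29+0j), (-0.79+0j), -0.79-0.00j], [(-0.36+0j), -0.56+0.23j, (-0.56-0.23j)]]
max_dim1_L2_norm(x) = 5.9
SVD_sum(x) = [[-0.66, 0.37, -1.42], [-1.85, 1.03, -3.99], [-2.38, 1.33, -5.13]] + [[1.64, 1.02, -0.5], [0.19, 0.12, -0.06], [-0.60, -0.37, 0.18]] + [[-0.15, 0.32, 0.15],[0.42, -0.88, -0.42],[-0.28, 0.6, 0.29]]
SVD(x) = [[0.21, -0.93, 0.29], [0.60, -0.11, -0.79], [0.77, 0.34, 0.54]] @ diag([7.531980366570995, 2.139498574167361, 1.3434350035356704]) @ [[-0.41, 0.23, -0.88], [-0.82, -0.51, 0.25], [-0.39, 0.83, 0.40]]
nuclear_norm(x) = 11.01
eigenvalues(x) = [(2.1+0j), (-2.83+1.51j), (-2.83-1.51j)]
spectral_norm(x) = 7.53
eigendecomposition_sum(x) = [[1.53+0.00j, (0.7+0j), (-0.86+0j)], [(0.49+0j), (0.23+0j), (-0.28+0j)], [(-0.63+0j), -0.29+0.00j, 0.35+0.00j]] + [[(-0.35+0.28j), 0.51-0.18j, -0.45+0.55j], [-0.87-2.42j, (0.02+3.09j), -2.10-3.48j], [(-1.32-1.47j), (0.92+2.18j), (-2.51-1.86j)]] + [[-0.35-0.28j, (0.51+0.18j), (-0.45-0.55j)], [-0.87+2.42j, 0.02-3.09j, -2.10+3.48j], [(-1.32+1.47j), (0.92-2.18j), (-2.51+1.86j)]]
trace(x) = -3.56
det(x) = 21.65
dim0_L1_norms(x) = [5.34, 3.53, 10.89]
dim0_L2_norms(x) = [3.59, 2.32, 6.69]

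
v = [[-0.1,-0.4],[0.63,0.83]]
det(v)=0.169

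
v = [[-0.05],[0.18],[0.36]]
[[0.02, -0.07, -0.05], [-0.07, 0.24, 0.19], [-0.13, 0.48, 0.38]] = v @ [[-0.37, 1.34, 1.06]]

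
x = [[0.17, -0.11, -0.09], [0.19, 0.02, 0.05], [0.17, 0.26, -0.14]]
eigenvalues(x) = [(0.13+0.19j), (0.13-0.19j), (-0.2+0j)]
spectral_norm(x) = 0.36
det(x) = -0.01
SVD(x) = [[-0.25,  -0.80,  -0.55], [-0.36,  -0.45,  0.82], [-0.90,  0.40,  -0.18]] @ diag([0.3634082113894458, 0.23863912168634924, 0.12323084636361062]) @ [[-0.73, -0.59, 0.36], [-0.64, 0.77, -0.03], [0.26, 0.25, 0.93]]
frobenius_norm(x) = 0.45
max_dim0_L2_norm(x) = 0.31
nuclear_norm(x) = 0.73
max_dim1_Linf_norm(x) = 0.26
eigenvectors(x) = [[-0.10-0.58j,-0.10+0.58j,0.13+0.00j],[(-0.55-0.06j),-0.55+0.06j,(-0.32+0j)],[(-0.59+0j),-0.59-0.00j,0.94+0.00j]]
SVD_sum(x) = [[0.07, 0.05, -0.03], [0.10, 0.08, -0.05], [0.24, 0.19, -0.12]] + [[0.12, -0.15, 0.01], [0.07, -0.08, 0.00], [-0.06, 0.07, -0.0]] + [[-0.02, -0.02, -0.06], [0.03, 0.03, 0.09], [-0.01, -0.01, -0.02]]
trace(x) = 0.05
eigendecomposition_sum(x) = [[0.09+0.08j, -0.07+0.06j, (-0.03+0.01j)], [0.09-0.06j, (0.04+0.08j), -0.00+0.03j], [(0.09-0.07j), (0.05+0.08j), 0.00+0.04j]] + [[0.09-0.08j, -0.07-0.06j, (-0.03-0.01j)], [(0.09+0.06j), 0.04-0.08j, (-0-0.03j)], [(0.09+0.07j), (0.05-0.08j), -0.04j]] + [[-0.00-0.00j, (0.02+0j), (-0.02+0j)], [0.01+0.00j, (-0.06-0j), (0.05-0j)], [(-0.02-0j), 0.16+0.00j, (-0.15+0j)]]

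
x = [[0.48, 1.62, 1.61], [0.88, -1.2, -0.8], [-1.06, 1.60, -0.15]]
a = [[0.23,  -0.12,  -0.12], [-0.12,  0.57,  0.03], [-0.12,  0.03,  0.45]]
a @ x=[[0.13,0.32,0.48], [0.41,-0.83,-0.65], [-0.51,0.49,-0.28]]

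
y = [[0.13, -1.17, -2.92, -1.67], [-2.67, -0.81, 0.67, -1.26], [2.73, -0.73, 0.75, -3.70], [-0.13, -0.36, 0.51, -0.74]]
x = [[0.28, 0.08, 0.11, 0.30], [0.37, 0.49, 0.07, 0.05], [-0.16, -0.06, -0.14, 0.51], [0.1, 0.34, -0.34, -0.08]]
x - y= [[0.15,1.25,3.03,1.97], [3.04,1.3,-0.6,1.31], [-2.89,0.67,-0.89,4.21], [0.23,0.70,-0.85,0.66]]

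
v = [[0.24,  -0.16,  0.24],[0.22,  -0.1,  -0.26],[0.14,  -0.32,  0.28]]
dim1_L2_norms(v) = [0.38, 0.35, 0.45]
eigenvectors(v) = [[-0.03, -0.88, 0.76], [-0.86, -0.42, -0.00], [-0.51, -0.22, 0.65]]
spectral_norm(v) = 0.57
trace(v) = 0.42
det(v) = -0.02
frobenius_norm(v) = 0.68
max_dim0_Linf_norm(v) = 0.32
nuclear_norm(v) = 1.05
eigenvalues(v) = [-0.25, 0.22, 0.45]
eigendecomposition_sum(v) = [[0.0, -0.01, -0.00], [0.12, -0.17, -0.14], [0.07, -0.1, -0.08]] + [[0.22, 0.14, -0.25], [0.1, 0.07, -0.12], [0.05, 0.04, -0.06]] + [[0.02,  -0.30,  0.50], [-0.0,  0.0,  -0.00], [0.02,  -0.25,  0.42]]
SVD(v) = [[-0.63, -0.09, -0.77], [0.02, -0.99, 0.1], [-0.77, 0.05, 0.63]] @ diag([0.5705792680745625, 0.3564806389580264, 0.1206683591152783]) @ [[-0.45, 0.61, -0.65], [-0.65, 0.27, 0.70], [-0.61, -0.75, -0.27]]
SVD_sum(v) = [[0.16, -0.22, 0.24],[-0.0, 0.01, -0.01],[0.2, -0.27, 0.29]] + [[0.02, -0.01, -0.02], [0.23, -0.1, -0.25], [-0.01, 0.00, 0.01]] + [[0.06, 0.07, 0.03], [-0.01, -0.01, -0.0], [-0.05, -0.06, -0.02]]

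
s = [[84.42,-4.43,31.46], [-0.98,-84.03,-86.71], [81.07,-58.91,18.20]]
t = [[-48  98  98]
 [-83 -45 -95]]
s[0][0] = 84.42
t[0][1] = 98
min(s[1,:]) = -86.71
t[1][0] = -83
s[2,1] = -58.91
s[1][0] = -0.98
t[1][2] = -95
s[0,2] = 31.46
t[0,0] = -48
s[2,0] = 81.07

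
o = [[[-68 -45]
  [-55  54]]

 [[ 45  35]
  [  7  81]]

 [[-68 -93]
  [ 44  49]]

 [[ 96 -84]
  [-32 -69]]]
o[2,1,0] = 44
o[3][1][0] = -32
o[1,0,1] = 35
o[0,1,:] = [-55, 54]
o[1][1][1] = 81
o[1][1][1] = 81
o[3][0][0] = 96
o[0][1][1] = 54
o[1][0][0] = 45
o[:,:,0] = [[-68, -55], [45, 7], [-68, 44], [96, -32]]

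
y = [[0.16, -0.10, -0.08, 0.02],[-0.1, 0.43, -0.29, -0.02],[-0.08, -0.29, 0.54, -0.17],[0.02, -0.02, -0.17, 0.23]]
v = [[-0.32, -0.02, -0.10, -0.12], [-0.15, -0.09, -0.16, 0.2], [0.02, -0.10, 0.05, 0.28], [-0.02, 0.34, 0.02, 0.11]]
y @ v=[[-0.04, 0.02, -0.00, -0.06], [-0.04, -0.01, -0.07, 0.01], [0.08, -0.08, 0.08, 0.08], [-0.01, 0.10, -0.00, -0.03]]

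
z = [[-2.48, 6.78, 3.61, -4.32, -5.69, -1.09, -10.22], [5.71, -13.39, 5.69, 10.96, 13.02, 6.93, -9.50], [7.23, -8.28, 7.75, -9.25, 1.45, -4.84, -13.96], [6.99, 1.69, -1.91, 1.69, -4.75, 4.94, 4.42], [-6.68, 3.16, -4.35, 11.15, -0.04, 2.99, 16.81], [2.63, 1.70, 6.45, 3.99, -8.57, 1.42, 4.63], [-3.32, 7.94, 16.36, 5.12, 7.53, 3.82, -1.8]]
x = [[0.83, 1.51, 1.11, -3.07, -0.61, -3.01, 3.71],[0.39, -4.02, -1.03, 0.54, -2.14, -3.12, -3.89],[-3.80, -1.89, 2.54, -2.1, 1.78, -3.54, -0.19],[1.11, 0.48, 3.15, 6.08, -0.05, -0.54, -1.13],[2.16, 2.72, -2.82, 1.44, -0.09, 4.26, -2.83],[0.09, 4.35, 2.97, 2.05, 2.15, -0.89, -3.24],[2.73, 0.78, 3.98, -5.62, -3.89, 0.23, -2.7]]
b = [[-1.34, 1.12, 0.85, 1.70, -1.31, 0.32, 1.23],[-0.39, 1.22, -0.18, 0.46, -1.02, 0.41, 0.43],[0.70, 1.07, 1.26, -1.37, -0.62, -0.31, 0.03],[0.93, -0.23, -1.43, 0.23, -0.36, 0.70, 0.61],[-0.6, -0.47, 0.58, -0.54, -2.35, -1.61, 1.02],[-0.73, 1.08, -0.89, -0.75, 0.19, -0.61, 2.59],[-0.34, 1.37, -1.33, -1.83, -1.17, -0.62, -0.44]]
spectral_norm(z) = 34.00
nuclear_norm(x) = 43.45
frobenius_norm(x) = 18.78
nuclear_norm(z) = 110.03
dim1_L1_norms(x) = [13.85, 15.13, 15.84, 12.54, 16.32, 15.74, 19.93]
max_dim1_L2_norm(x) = 8.83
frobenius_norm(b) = 7.24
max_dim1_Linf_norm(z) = 16.81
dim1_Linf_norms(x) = [3.71, 4.02, 3.8, 6.08, 4.26, 4.35, 5.62]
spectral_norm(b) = 4.44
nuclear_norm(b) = 16.78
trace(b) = -2.03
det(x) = 4324.37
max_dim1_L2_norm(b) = 3.22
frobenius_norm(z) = 51.01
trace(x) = 1.75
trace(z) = -6.85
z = x @ b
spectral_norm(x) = 10.68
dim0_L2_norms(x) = [5.35, 7.01, 7.16, 9.43, 5.28, 7.11, 7.48]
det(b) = -11.25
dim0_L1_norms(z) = [35.04, 42.94, 46.12, 46.48, 41.05, 26.03, 61.34]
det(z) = -85088.54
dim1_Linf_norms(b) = [1.7, 1.22, 1.37, 1.43, 2.35, 2.59, 1.83]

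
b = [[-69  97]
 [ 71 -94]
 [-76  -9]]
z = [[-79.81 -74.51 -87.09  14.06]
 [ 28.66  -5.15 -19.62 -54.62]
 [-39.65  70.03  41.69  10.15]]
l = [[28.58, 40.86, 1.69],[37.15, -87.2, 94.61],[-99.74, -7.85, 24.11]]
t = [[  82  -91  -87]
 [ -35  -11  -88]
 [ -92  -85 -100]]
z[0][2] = -87.09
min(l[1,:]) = -87.2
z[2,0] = -39.65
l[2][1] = -7.85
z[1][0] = 28.66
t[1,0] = -35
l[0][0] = 28.58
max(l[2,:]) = 24.11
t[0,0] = 82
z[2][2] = 41.69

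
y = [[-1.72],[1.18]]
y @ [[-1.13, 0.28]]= [[1.94, -0.48], [-1.33, 0.33]]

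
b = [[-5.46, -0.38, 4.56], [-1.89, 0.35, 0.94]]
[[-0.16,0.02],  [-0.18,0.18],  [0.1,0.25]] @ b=[[0.84, 0.07, -0.71],[0.64, 0.13, -0.65],[-1.02, 0.05, 0.69]]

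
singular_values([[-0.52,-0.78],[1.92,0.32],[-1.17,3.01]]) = [3.3, 2.05]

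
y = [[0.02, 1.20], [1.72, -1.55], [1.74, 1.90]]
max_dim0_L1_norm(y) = 4.65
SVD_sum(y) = [[0.41, 1.05], [-0.3, -0.77], [0.86, 2.24]] + [[-0.39, 0.15], [2.02, -0.78], [0.88, -0.34]]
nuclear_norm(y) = 5.17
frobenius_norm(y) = 3.67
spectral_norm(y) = 2.78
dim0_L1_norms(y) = [3.48, 4.65]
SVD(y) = [[0.41, -0.17], [-0.3, 0.90], [0.86, 0.39]] @ diag([2.7764220522782748, 2.3938213357773575]) @ [[0.36, 0.93], [0.93, -0.36]]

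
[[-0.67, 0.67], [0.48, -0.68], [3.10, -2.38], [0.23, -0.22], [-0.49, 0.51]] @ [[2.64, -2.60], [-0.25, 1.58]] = [[-1.94, 2.8], [1.44, -2.32], [8.78, -11.82], [0.66, -0.95], [-1.42, 2.08]]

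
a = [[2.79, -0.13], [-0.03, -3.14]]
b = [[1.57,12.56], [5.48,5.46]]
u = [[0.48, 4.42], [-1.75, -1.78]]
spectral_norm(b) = 14.22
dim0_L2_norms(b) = [5.7, 13.7]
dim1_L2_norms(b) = [12.66, 7.74]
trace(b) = 7.03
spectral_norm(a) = 3.15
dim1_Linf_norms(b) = [12.56, 5.48]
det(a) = -8.76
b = a @ u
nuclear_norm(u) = 6.31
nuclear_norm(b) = 18.45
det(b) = -60.26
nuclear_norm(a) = 5.93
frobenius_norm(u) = 5.10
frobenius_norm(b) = 14.83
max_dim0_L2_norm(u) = 4.76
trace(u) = -1.30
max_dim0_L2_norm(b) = 13.7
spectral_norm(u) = 4.90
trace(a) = -0.35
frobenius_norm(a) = 4.20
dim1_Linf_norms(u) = [4.42, 1.78]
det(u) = 6.88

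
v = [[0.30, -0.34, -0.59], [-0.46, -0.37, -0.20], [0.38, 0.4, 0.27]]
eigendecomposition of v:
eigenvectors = [[(-0.31-0.19j), (-0.31+0.19j), -0.59+0.00j],[(0.71+0j), 0.71-0.00j, 0.65+0.00j],[(-0.61-0.03j), -0.61+0.03j, -0.48+0.00j]]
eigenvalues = [0.13j, -0.13j, (0.19+0j)]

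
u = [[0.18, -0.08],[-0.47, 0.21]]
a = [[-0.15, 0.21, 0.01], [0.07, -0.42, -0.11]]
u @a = [[-0.03, 0.07, 0.01], [0.09, -0.19, -0.03]]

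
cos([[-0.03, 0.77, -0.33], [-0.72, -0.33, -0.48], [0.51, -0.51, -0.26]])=[[1.38,0.05,0.14], [-0.0,1.12,-0.26], [-0.11,-0.35,0.94]]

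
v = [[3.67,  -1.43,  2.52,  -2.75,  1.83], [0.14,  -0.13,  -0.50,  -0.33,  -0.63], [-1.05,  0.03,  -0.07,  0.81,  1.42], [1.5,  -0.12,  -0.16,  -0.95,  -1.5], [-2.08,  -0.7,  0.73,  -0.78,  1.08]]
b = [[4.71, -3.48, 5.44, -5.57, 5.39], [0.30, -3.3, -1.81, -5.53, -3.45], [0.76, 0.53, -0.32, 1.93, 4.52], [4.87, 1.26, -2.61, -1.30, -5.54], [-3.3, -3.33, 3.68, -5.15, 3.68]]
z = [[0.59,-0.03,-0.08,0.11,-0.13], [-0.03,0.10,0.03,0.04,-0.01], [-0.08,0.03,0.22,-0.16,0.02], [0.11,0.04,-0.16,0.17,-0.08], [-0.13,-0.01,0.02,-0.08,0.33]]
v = z @ b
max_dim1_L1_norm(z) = 0.94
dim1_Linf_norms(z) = [0.59, 0.1, 0.22, 0.17, 0.33]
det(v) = -0.03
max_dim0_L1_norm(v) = 8.44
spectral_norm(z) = 0.71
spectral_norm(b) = 13.62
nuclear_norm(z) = 1.41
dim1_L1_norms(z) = [0.94, 0.21, 0.51, 0.56, 0.57]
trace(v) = 3.60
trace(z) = 1.41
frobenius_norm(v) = 7.07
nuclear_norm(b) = 34.21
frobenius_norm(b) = 18.60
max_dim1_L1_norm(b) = 24.59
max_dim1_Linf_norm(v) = 3.67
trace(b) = 3.47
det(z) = 0.00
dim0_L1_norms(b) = [13.94, 11.9, 13.86, 19.48, 22.58]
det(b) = -2002.49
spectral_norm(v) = 5.87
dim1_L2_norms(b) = [11.13, 7.53, 5.01, 8.03, 8.69]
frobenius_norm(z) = 0.83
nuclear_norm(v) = 11.50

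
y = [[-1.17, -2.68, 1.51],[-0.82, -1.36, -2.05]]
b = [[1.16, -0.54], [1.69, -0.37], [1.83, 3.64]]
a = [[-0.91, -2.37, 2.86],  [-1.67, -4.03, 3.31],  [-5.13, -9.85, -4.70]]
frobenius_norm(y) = 4.19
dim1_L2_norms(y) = [3.29, 2.59]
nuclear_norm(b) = 6.20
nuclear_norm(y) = 5.86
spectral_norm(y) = 3.37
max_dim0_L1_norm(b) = 4.68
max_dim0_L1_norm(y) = 4.04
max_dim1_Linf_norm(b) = 3.64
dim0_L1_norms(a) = [7.71, 16.25, 10.87]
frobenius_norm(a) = 13.79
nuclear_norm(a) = 18.29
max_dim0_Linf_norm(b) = 3.64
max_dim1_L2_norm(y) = 3.29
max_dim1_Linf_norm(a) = 9.85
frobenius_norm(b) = 4.61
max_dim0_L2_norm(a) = 10.9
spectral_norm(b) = 4.10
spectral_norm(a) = 12.52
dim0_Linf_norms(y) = [1.17, 2.68, 2.05]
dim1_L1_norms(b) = [1.7, 2.06, 5.47]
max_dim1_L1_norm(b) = 5.47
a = b @ y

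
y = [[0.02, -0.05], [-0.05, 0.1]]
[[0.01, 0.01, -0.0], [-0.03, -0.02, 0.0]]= y @ [[0.02, 0.01, -0.00], [-0.26, -0.21, 0.04]]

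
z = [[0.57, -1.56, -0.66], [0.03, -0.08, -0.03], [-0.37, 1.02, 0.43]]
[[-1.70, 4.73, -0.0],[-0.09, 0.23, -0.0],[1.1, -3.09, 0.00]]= z@[[-3.09, 0.18, -0.94], [-0.10, -2.0, -0.05], [0.14, -2.29, -0.69]]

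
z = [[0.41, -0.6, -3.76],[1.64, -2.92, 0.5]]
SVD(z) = [[-0.99, -0.16], [-0.16, 0.99]] @ diag([3.841326369591503, 3.3728195508032974]) @ [[-0.18, 0.28, 0.94], [0.46, -0.83, 0.33]]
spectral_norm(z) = 3.84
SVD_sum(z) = [[0.66, -1.05, -3.58], [0.11, -0.17, -0.59]] + [[-0.25, 0.45, -0.18], [1.53, -2.75, 1.09]]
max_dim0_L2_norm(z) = 3.79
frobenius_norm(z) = 5.11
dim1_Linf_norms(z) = [3.76, 2.92]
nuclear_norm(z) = 7.21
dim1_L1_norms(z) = [4.77, 5.06]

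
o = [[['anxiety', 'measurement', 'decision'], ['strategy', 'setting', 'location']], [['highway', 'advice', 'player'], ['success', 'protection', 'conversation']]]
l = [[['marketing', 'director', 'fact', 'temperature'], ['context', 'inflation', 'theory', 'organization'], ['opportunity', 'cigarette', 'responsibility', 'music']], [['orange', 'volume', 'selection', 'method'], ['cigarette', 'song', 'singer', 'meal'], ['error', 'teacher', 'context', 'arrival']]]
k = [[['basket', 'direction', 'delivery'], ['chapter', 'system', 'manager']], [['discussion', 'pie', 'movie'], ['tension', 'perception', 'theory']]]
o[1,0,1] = 'advice'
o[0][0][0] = 'anxiety'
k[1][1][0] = 'tension'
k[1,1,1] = 'perception'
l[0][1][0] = 'context'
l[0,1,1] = 'inflation'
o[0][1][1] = 'setting'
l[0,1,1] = 'inflation'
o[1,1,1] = 'protection'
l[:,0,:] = [['marketing', 'director', 'fact', 'temperature'], ['orange', 'volume', 'selection', 'method']]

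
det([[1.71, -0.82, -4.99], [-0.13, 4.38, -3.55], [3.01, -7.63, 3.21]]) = 46.982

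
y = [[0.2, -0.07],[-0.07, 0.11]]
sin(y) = [[0.20, -0.07], [-0.07, 0.11]]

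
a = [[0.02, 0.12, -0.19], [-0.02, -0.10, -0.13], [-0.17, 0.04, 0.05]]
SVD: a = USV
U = [[-0.85,-0.46,0.28], [-0.4,0.19,-0.9], [0.36,-0.87,-0.34]]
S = [0.25, 0.17, 0.14]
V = [[-0.28, -0.19, 0.94], [0.78, -0.62, 0.11], [0.56, 0.76, 0.33]]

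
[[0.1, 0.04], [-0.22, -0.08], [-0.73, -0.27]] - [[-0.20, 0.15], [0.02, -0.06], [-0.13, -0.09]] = [[0.30, -0.11],  [-0.24, -0.02],  [-0.60, -0.18]]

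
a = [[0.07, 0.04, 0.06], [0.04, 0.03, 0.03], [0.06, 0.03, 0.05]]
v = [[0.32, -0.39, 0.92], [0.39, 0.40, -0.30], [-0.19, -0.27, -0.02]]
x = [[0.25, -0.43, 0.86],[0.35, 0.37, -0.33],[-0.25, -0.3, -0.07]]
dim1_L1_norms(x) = [1.54, 1.05, 0.62]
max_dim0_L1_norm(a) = 0.17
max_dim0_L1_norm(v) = 1.24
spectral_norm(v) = 1.11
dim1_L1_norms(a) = [0.17, 0.1, 0.14]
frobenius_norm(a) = 0.14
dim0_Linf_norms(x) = [0.35, 0.43, 0.86]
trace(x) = 0.55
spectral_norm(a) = 0.14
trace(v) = 0.70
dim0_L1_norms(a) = [0.17, 0.1, 0.14]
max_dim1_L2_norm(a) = 0.1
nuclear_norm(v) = 1.84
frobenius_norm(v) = 1.27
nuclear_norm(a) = 0.15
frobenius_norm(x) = 1.23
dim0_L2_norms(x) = [0.5, 0.64, 0.92]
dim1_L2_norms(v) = [1.05, 0.63, 0.33]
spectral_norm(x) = 1.07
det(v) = -0.08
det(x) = -0.09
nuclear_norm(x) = 1.80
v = x + a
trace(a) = 0.15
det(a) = -0.00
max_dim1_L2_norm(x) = 0.99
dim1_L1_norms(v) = [1.63, 1.09, 0.48]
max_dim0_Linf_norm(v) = 0.92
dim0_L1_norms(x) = [0.85, 1.1, 1.26]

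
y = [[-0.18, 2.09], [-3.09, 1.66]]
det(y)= 6.159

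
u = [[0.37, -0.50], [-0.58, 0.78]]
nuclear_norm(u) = 1.16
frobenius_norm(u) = 1.15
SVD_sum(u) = [[0.37, -0.5],[-0.58, 0.78]] + [[-0.00,-0.00], [-0.00,-0.0]]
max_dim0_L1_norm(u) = 1.28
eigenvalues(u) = [-0.0, 1.15]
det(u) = -0.00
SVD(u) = [[-0.54, 0.84], [0.84, 0.54]] @ diag([1.153992429869198, 0.0012131795354661187]) @ [[-0.6, 0.80], [-0.8, -0.6]]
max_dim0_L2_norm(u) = 0.93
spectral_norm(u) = 1.15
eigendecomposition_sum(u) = [[-0.00, -0.0], [-0.00, -0.00]] + [[0.37, -0.50], [-0.58, 0.78]]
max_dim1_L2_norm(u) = 0.97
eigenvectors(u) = [[-0.80, 0.54], [-0.60, -0.84]]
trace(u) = 1.15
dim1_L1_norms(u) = [0.87, 1.36]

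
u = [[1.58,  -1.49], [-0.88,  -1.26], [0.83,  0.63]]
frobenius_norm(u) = 2.86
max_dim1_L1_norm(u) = 3.07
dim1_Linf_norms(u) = [1.58, 1.26, 0.83]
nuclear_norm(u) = 4.02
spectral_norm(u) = 2.19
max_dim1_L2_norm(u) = 2.17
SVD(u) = [[-0.98, 0.13], [-0.18, -0.81], [-0.02, 0.57]] @ diag([2.1943001186497146, 1.8301221241474157]) @ [[-0.65, 0.76], [0.76, 0.65]]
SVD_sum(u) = [[1.39, -1.65], [0.25, -0.3], [0.04, -0.04]] + [[0.19,0.16],[-1.13,-0.96],[0.79,0.67]]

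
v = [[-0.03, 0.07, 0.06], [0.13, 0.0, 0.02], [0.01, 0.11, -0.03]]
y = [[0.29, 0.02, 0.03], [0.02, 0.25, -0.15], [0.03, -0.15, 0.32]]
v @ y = [[-0.01,0.01,0.01], [0.04,-0.00,0.01], [0.0,0.03,-0.03]]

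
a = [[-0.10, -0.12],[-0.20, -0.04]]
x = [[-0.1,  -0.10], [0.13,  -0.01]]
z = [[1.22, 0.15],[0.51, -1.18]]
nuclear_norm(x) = 0.25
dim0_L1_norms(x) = [0.23, 0.11]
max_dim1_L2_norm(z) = 1.29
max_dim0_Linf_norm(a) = 0.2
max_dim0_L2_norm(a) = 0.22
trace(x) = -0.11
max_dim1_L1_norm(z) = 1.69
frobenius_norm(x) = 0.19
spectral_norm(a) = 0.24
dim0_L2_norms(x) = [0.16, 0.1]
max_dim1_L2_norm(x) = 0.14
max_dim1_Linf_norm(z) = 1.22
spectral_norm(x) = 0.17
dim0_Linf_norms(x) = [0.13, 0.1]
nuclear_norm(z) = 2.49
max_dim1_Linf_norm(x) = 0.13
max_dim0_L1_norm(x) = 0.23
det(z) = -1.52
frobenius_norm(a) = 0.26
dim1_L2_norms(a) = [0.16, 0.2]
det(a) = -0.02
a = z @ x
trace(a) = -0.14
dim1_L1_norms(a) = [0.22, 0.24]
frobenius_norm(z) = 1.78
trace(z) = 0.04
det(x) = 0.01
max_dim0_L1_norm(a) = 0.3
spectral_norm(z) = 1.43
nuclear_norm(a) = 0.33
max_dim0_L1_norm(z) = 1.73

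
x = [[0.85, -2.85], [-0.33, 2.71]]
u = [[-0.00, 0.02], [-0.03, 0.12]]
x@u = [[0.09, -0.32], [-0.08, 0.32]]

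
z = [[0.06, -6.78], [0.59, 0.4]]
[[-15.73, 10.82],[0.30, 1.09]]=z @ [[-1.06, 2.92], [2.31, -1.57]]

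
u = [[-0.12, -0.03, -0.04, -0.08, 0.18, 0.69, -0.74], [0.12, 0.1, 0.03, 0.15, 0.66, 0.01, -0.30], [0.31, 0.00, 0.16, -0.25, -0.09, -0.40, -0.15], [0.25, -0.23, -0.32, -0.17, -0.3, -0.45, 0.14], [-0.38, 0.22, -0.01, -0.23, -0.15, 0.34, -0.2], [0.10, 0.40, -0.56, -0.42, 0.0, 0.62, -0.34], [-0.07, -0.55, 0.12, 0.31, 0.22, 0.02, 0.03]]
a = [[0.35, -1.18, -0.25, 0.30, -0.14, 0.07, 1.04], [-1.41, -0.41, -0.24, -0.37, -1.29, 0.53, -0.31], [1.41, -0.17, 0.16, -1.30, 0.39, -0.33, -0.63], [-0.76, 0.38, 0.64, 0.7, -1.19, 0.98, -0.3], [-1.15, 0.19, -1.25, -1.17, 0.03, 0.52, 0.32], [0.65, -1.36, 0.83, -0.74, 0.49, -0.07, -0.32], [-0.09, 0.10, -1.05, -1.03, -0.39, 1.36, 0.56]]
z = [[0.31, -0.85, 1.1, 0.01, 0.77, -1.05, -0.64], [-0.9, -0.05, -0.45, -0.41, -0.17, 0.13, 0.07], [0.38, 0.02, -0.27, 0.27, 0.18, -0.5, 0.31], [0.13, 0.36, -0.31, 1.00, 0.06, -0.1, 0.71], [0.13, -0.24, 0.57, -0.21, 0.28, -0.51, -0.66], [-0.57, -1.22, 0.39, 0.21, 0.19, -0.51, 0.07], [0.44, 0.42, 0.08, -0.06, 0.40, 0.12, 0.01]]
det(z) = 0.02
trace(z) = 0.77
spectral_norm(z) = 2.58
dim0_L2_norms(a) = [2.54, 1.91, 1.98, 2.32, 1.91, 1.87, 1.48]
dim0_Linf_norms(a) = [1.41, 1.36, 1.25, 1.3, 1.29, 1.36, 1.04]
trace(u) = 0.47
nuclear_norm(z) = 6.98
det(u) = -0.01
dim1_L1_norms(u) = [1.88, 1.37, 1.36, 1.86, 1.53, 2.44, 1.32]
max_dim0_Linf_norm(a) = 1.41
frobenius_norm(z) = 3.45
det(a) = -2.30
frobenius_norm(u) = 2.15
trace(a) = 1.32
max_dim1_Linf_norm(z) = 1.22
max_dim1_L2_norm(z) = 2.03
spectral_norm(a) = 3.47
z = u @ a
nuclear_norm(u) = 4.71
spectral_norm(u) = 1.53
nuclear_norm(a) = 12.00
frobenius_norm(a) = 5.35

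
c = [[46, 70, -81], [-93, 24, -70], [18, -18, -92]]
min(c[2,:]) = -92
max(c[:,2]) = -70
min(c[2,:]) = -92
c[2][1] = -18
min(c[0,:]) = -81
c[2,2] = -92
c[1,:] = [-93, 24, -70]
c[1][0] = -93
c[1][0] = -93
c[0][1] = 70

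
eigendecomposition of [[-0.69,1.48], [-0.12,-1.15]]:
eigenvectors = [[(0.96+0j), 0.96-0.00j],[(-0.15+0.23j), (-0.15-0.23j)]]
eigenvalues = [(-0.92+0.35j), (-0.92-0.35j)]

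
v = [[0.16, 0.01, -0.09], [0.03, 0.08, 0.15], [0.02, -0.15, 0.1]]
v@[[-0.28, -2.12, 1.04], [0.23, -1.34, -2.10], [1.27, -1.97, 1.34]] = [[-0.16, -0.18, 0.02], [0.20, -0.47, 0.06], [0.09, -0.04, 0.47]]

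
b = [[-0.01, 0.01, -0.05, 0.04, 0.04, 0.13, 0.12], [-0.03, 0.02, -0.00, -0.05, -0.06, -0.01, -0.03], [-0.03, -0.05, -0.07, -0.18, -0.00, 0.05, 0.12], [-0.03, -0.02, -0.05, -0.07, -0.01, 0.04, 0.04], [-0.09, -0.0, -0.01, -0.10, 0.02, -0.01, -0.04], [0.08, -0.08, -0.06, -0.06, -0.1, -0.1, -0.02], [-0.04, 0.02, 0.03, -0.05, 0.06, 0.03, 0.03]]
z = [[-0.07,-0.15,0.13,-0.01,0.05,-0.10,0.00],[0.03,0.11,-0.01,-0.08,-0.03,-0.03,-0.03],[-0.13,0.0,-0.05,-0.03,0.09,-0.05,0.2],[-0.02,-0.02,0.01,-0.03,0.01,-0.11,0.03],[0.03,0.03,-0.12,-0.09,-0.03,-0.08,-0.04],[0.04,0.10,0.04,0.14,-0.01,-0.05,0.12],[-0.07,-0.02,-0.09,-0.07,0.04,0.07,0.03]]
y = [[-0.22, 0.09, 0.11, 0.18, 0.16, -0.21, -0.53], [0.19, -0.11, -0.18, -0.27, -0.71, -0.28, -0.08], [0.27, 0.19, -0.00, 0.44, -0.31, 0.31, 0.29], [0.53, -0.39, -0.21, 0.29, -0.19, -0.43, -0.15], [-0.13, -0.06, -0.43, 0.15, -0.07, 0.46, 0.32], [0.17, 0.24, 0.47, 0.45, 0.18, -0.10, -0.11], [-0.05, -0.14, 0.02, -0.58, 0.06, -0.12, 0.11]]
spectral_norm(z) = 0.31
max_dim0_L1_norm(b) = 0.55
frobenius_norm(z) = 0.52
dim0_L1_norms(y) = [1.56, 1.22, 1.42, 2.36, 1.68, 1.91, 1.59]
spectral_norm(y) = 1.12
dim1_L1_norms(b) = [0.4, 0.2, 0.5, 0.26, 0.27, 0.5, 0.26]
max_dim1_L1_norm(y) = 2.19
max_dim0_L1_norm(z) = 0.49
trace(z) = -0.09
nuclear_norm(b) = 0.85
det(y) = 0.00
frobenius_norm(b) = 0.43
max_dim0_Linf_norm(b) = 0.18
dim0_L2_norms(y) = [0.7, 0.54, 0.7, 0.97, 0.84, 0.8, 0.72]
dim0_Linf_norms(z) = [0.13, 0.15, 0.13, 0.14, 0.09, 0.11, 0.2]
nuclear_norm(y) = 4.36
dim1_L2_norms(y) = [0.67, 0.86, 0.76, 0.9, 0.74, 0.75, 0.62]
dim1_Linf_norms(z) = [0.15, 0.11, 0.2, 0.11, 0.12, 0.14, 0.09]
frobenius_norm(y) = 2.02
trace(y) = -0.10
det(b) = -0.00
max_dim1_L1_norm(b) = 0.5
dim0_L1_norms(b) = [0.31, 0.2, 0.27, 0.55, 0.29, 0.37, 0.4]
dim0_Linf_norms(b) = [0.09, 0.08, 0.07, 0.18, 0.1, 0.13, 0.12]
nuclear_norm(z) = 1.11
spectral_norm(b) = 0.29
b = z @ y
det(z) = -0.00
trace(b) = -0.18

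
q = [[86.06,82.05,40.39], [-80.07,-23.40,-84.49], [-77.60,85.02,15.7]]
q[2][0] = -77.6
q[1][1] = -23.4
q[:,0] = [86.06, -80.07, -77.6]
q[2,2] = 15.7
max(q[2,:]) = 85.02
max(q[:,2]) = 40.39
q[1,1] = -23.4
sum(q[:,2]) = -28.399999999999995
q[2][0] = -77.6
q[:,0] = [86.06, -80.07, -77.6]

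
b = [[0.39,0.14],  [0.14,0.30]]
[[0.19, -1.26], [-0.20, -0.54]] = b @ [[0.88, -3.1], [-1.09, -0.34]]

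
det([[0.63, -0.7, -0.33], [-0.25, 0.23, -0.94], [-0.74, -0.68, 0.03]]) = -1.003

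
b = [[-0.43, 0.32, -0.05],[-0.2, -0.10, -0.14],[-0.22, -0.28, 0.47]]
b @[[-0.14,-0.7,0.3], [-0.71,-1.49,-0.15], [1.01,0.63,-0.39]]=[[-0.22, -0.21, -0.16], [-0.04, 0.2, 0.01], [0.7, 0.87, -0.21]]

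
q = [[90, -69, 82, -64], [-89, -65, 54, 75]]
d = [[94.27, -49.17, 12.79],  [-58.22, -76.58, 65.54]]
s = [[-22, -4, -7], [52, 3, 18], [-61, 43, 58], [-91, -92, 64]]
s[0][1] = -4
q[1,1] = -65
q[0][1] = -69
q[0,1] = -69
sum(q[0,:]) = 39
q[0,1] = -69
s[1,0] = 52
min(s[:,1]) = -92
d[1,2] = 65.54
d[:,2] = [12.79, 65.54]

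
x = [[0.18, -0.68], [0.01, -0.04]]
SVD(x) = [[-1.00,-0.06],[-0.06,1.00]] @ diag([0.7046273325269183, 0.0005676759636409909]) @ [[-0.26, 0.97], [-0.97, -0.26]]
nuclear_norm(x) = 0.71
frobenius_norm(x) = 0.70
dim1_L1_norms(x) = [0.86, 0.05]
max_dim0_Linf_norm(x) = 0.68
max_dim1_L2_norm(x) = 0.7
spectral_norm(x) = 0.70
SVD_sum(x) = [[0.18,-0.68], [0.01,-0.04]] + [[0.0,  0.00], [-0.00,  -0.0]]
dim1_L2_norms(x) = [0.7, 0.04]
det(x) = -0.00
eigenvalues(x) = [0.14, -0.0]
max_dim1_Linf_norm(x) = 0.68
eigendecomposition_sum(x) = [[0.18, -0.67], [0.01, -0.04]] + [[0.00, -0.01], [0.0, -0.00]]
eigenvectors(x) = [[1.00, 0.97],[0.05, 0.26]]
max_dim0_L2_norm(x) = 0.68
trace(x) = 0.14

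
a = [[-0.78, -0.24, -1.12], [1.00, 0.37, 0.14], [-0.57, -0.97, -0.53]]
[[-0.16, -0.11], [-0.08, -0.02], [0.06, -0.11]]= a @ [[-0.05, -0.07], [-0.15, 0.08], [0.21, 0.13]]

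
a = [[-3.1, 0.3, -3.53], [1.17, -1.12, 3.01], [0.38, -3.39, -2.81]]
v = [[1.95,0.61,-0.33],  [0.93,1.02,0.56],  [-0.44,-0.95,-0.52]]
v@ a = [[-5.46, 1.02, -4.12], [-1.48, -2.76, -1.79], [0.05, 2.69, 0.15]]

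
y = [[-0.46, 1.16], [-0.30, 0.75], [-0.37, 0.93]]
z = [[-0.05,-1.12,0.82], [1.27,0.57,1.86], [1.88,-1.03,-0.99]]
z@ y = [[0.06,-0.14], [-1.44,3.63], [-0.19,0.49]]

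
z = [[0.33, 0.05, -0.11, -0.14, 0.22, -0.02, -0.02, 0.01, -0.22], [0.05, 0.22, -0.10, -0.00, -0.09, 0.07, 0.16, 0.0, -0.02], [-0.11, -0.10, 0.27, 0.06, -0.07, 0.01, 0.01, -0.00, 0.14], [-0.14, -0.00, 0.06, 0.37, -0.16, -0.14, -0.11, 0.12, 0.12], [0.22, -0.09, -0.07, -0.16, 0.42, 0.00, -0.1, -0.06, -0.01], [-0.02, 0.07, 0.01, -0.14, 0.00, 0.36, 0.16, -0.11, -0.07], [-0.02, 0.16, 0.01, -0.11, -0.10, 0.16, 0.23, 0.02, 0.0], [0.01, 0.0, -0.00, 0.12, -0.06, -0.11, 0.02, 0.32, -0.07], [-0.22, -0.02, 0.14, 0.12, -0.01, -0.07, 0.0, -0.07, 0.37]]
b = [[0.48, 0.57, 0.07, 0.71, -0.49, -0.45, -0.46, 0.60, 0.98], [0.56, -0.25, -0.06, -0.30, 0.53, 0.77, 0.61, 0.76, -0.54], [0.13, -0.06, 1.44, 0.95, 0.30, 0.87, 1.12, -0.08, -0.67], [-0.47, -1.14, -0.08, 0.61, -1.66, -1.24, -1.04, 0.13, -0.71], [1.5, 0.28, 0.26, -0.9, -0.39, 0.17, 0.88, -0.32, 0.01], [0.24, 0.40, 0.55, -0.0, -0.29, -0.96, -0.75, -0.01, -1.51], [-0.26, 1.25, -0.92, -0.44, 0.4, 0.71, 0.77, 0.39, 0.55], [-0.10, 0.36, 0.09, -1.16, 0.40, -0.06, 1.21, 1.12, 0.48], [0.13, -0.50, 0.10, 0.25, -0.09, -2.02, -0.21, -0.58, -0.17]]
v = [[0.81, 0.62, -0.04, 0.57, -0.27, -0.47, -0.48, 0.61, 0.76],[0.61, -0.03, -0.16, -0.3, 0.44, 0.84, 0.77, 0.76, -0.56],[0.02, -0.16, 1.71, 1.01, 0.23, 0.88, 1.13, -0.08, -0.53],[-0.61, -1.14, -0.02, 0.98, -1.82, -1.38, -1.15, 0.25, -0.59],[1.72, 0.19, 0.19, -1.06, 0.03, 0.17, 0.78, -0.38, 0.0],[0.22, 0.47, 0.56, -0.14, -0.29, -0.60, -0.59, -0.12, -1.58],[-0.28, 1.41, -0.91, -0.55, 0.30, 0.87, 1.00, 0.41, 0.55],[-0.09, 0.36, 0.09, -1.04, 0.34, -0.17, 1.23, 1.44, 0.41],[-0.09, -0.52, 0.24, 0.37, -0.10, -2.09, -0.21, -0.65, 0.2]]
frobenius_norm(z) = 1.30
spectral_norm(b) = 4.27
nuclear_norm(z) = 2.90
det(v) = -136.42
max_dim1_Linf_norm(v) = 2.09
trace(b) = 2.65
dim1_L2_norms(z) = [0.49, 0.32, 0.35, 0.5, 0.53, 0.44, 0.36, 0.37, 0.48]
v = b + z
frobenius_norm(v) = 6.82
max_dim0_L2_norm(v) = 3.02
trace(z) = 2.89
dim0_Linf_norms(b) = [1.5, 1.25, 1.44, 1.16, 1.66, 2.02, 1.21, 1.12, 1.51]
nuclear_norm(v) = 17.96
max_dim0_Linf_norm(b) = 2.02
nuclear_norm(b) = 17.05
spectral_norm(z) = 0.90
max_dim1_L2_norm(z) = 0.53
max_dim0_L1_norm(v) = 7.47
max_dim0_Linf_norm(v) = 2.09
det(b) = -99.02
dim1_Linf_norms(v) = [0.81, 0.84, 1.71, 1.82, 1.72, 1.58, 1.41, 1.44, 2.09]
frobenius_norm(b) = 6.44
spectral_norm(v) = 4.54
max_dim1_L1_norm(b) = 7.08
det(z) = 0.00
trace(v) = 5.54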